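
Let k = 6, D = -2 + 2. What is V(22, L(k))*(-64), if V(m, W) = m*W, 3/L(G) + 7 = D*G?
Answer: 4224/7 ≈ 603.43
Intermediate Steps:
D = 0
L(G) = -3/7 (L(G) = 3/(-7 + 0*G) = 3/(-7 + 0) = 3/(-7) = 3*(-⅐) = -3/7)
V(m, W) = W*m
V(22, L(k))*(-64) = -3/7*22*(-64) = -66/7*(-64) = 4224/7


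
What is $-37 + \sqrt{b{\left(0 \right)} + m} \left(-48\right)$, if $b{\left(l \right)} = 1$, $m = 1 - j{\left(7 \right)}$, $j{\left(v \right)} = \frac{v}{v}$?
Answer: $-85$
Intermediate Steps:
$j{\left(v \right)} = 1$
$m = 0$ ($m = 1 - 1 = 0$)
$-37 + \sqrt{b{\left(0 \right)} + m} \left(-48\right) = -37 + \sqrt{1 + 0} \left(-48\right) = -37 + \sqrt{1} \left(-48\right) = -37 + 1 \left(-48\right) = -37 - 48 = -85$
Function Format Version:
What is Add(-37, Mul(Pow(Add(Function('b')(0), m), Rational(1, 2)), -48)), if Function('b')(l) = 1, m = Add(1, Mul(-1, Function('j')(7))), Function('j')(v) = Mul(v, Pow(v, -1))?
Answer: -85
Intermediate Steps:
Function('j')(v) = 1
m = 0 (m = Add(1, Mul(-1, 1)) = Add(1, -1) = 0)
Add(-37, Mul(Pow(Add(Function('b')(0), m), Rational(1, 2)), -48)) = Add(-37, Mul(Pow(Add(1, 0), Rational(1, 2)), -48)) = Add(-37, Mul(Pow(1, Rational(1, 2)), -48)) = Add(-37, Mul(1, -48)) = Add(-37, -48) = -85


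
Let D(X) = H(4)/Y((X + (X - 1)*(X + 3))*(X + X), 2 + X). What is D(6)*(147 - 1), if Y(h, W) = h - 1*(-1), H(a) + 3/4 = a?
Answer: 949/1226 ≈ 0.77406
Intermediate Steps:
H(a) = -¾ + a
Y(h, W) = 1 + h (Y(h, W) = h + 1 = 1 + h)
D(X) = 13/(4*(1 + 2*X*(X + (-1 + X)*(3 + X)))) (D(X) = (-¾ + 4)/(1 + (X + (X - 1)*(X + 3))*(X + X)) = 13/(4*(1 + (X + (-1 + X)*(3 + X))*(2*X))) = 13/(4*(1 + 2*X*(X + (-1 + X)*(3 + X)))))
D(6)*(147 - 1) = (13/(4*(1 + 2*6*(-3 + 6² + 3*6))))*(147 - 1) = (13/(4*(1 + 2*6*(-3 + 36 + 18))))*146 = (13/(4*(1 + 2*6*51)))*146 = (13/(4*(1 + 612)))*146 = ((13/4)/613)*146 = ((13/4)*(1/613))*146 = (13/2452)*146 = 949/1226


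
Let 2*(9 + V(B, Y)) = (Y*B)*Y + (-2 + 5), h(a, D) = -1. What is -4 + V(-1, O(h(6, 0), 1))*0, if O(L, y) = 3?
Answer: -4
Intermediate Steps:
V(B, Y) = -15/2 + B*Y²/2 (V(B, Y) = -9 + ((Y*B)*Y + (-2 + 5))/2 = -9 + ((B*Y)*Y + 3)/2 = -9 + (B*Y² + 3)/2 = -9 + (3 + B*Y²)/2 = -9 + (3/2 + B*Y²/2) = -15/2 + B*Y²/2)
-4 + V(-1, O(h(6, 0), 1))*0 = -4 + (-15/2 + (½)*(-1)*3²)*0 = -4 + (-15/2 + (½)*(-1)*9)*0 = -4 + (-15/2 - 9/2)*0 = -4 - 12*0 = -4 + 0 = -4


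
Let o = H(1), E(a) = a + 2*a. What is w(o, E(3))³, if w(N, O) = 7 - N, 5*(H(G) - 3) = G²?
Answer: 6859/125 ≈ 54.872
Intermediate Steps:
H(G) = 3 + G²/5
E(a) = 3*a
o = 16/5 (o = 3 + (⅕)*1² = 3 + (⅕)*1 = 3 + ⅕ = 16/5 ≈ 3.2000)
w(o, E(3))³ = (7 - 1*16/5)³ = (7 - 16/5)³ = (19/5)³ = 6859/125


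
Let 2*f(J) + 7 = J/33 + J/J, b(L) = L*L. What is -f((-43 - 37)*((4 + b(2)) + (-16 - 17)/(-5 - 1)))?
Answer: 213/11 ≈ 19.364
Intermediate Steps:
b(L) = L**2
f(J) = -3 + J/66 (f(J) = -7/2 + (J/33 + J/J)/2 = -7/2 + (J*(1/33) + 1)/2 = -7/2 + (J/33 + 1)/2 = -7/2 + (1 + J/33)/2 = -7/2 + (1/2 + J/66) = -3 + J/66)
-f((-43 - 37)*((4 + b(2)) + (-16 - 17)/(-5 - 1))) = -(-3 + ((-43 - 37)*((4 + 2**2) + (-16 - 17)/(-5 - 1)))/66) = -(-3 + (-80*((4 + 4) - 33/(-6)))/66) = -(-3 + (-80*(8 - 33*(-1/6)))/66) = -(-3 + (-80*(8 + 11/2))/66) = -(-3 + (-80*27/2)/66) = -(-3 + (1/66)*(-1080)) = -(-3 - 180/11) = -1*(-213/11) = 213/11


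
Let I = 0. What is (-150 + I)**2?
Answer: 22500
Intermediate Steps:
(-150 + I)**2 = (-150 + 0)**2 = (-150)**2 = 22500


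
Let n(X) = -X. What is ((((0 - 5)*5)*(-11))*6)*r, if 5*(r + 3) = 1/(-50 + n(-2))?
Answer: -39655/8 ≈ -4956.9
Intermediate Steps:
r = -721/240 (r = -3 + 1/(5*(-50 - 1*(-2))) = -3 + 1/(5*(-50 + 2)) = -3 + (1/5)/(-48) = -3 + (1/5)*(-1/48) = -3 - 1/240 = -721/240 ≈ -3.0042)
((((0 - 5)*5)*(-11))*6)*r = ((((0 - 5)*5)*(-11))*6)*(-721/240) = ((-5*5*(-11))*6)*(-721/240) = (-25*(-11)*6)*(-721/240) = (275*6)*(-721/240) = 1650*(-721/240) = -39655/8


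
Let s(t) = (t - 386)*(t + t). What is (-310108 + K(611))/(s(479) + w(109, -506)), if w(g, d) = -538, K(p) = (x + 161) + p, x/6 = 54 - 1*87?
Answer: -154767/44278 ≈ -3.4953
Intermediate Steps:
x = -198 (x = 6*(54 - 1*87) = 6*(54 - 87) = 6*(-33) = -198)
K(p) = -37 + p (K(p) = (-198 + 161) + p = -37 + p)
s(t) = 2*t*(-386 + t) (s(t) = (-386 + t)*(2*t) = 2*t*(-386 + t))
(-310108 + K(611))/(s(479) + w(109, -506)) = (-310108 + (-37 + 611))/(2*479*(-386 + 479) - 538) = (-310108 + 574)/(2*479*93 - 538) = -309534/(89094 - 538) = -309534/88556 = -309534*1/88556 = -154767/44278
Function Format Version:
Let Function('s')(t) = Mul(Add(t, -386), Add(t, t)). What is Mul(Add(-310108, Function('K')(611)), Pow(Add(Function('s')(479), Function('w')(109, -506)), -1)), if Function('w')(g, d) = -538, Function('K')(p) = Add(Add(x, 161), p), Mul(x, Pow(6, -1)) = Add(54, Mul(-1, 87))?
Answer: Rational(-154767, 44278) ≈ -3.4953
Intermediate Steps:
x = -198 (x = Mul(6, Add(54, Mul(-1, 87))) = Mul(6, Add(54, -87)) = Mul(6, -33) = -198)
Function('K')(p) = Add(-37, p) (Function('K')(p) = Add(Add(-198, 161), p) = Add(-37, p))
Function('s')(t) = Mul(2, t, Add(-386, t)) (Function('s')(t) = Mul(Add(-386, t), Mul(2, t)) = Mul(2, t, Add(-386, t)))
Mul(Add(-310108, Function('K')(611)), Pow(Add(Function('s')(479), Function('w')(109, -506)), -1)) = Mul(Add(-310108, Add(-37, 611)), Pow(Add(Mul(2, 479, Add(-386, 479)), -538), -1)) = Mul(Add(-310108, 574), Pow(Add(Mul(2, 479, 93), -538), -1)) = Mul(-309534, Pow(Add(89094, -538), -1)) = Mul(-309534, Pow(88556, -1)) = Mul(-309534, Rational(1, 88556)) = Rational(-154767, 44278)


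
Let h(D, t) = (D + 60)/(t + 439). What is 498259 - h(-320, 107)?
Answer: 10463449/21 ≈ 4.9826e+5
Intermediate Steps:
h(D, t) = (60 + D)/(439 + t)
498259 - h(-320, 107) = 498259 - (60 - 320)/(439 + 107) = 498259 - (-260)/546 = 498259 - 1*(-10/21) = 498259 + 10/21 = 10463449/21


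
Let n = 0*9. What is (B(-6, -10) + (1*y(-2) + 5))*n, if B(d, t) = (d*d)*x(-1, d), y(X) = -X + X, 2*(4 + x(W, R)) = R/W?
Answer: 0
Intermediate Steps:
x(W, R) = -4 + R/(2*W) (x(W, R) = -4 + (R/W)/2 = -4 + R/(2*W))
y(X) = 0
B(d, t) = d**2*(-4 - d/2) (B(d, t) = (d*d)*(-4 + (1/2)*d/(-1)) = d**2*(-4 + (1/2)*d*(-1)) = d**2*(-4 - d/2))
n = 0
(B(-6, -10) + (1*y(-2) + 5))*n = ((1/2)*(-6)**2*(-8 - 1*(-6)) + (1*0 + 5))*0 = ((1/2)*36*(-8 + 6) + (0 + 5))*0 = ((1/2)*36*(-2) + 5)*0 = (-36 + 5)*0 = -31*0 = 0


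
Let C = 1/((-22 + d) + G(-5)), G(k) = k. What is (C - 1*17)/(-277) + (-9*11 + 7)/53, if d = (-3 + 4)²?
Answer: -639105/381706 ≈ -1.6743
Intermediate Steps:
d = 1 (d = 1² = 1)
C = -1/26 (C = 1/((-22 + 1) - 5) = 1/(-21 - 5) = 1/(-26) = -1/26 ≈ -0.038462)
(C - 1*17)/(-277) + (-9*11 + 7)/53 = (-1/26 - 1*17)/(-277) + (-9*11 + 7)/53 = (-1/26 - 17)*(-1/277) + (-99 + 7)*(1/53) = -443/26*(-1/277) - 92*1/53 = 443/7202 - 92/53 = -639105/381706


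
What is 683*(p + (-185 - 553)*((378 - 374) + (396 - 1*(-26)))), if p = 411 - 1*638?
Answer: -214882045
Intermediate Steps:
p = -227 (p = 411 - 638 = -227)
683*(p + (-185 - 553)*((378 - 374) + (396 - 1*(-26)))) = 683*(-227 + (-185 - 553)*((378 - 374) + (396 - 1*(-26)))) = 683*(-227 - 738*(4 + (396 + 26))) = 683*(-227 - 738*(4 + 422)) = 683*(-227 - 738*426) = 683*(-227 - 314388) = 683*(-314615) = -214882045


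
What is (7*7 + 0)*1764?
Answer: 86436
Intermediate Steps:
(7*7 + 0)*1764 = (49 + 0)*1764 = 49*1764 = 86436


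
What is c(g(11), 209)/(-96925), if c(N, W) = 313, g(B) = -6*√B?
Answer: -313/96925 ≈ -0.0032293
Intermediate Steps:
c(g(11), 209)/(-96925) = 313/(-96925) = 313*(-1/96925) = -313/96925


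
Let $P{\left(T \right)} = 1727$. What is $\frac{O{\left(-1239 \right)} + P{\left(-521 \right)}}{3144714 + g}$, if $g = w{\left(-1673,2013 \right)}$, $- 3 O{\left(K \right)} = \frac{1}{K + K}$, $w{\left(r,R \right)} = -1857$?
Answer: $\frac{12838519}{23363998938} \approx 0.0005495$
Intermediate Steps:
$O{\left(K \right)} = - \frac{1}{6 K}$ ($O{\left(K \right)} = - \frac{1}{3 \left(K + K\right)} = - \frac{1}{3 \cdot 2 K} = - \frac{\frac{1}{2} \frac{1}{K}}{3} = - \frac{1}{6 K}$)
$g = -1857$
$\frac{O{\left(-1239 \right)} + P{\left(-521 \right)}}{3144714 + g} = \frac{- \frac{1}{6 \left(-1239\right)} + 1727}{3144714 - 1857} = \frac{\left(- \frac{1}{6}\right) \left(- \frac{1}{1239}\right) + 1727}{3142857} = \left(\frac{1}{7434} + 1727\right) \frac{1}{3142857} = \frac{12838519}{7434} \cdot \frac{1}{3142857} = \frac{12838519}{23363998938}$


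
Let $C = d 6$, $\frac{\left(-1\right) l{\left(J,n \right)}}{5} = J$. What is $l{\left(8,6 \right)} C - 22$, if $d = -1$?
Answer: $218$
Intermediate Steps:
$l{\left(J,n \right)} = - 5 J$
$C = -6$ ($C = \left(-1\right) 6 = -6$)
$l{\left(8,6 \right)} C - 22 = \left(-5\right) 8 \left(-6\right) - 22 = \left(-40\right) \left(-6\right) - 22 = 240 - 22 = 218$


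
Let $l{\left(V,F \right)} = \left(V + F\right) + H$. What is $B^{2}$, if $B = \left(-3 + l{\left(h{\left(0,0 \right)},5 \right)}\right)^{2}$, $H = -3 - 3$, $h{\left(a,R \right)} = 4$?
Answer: $0$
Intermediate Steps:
$H = -6$
$l{\left(V,F \right)} = -6 + F + V$ ($l{\left(V,F \right)} = \left(V + F\right) - 6 = \left(F + V\right) - 6 = -6 + F + V$)
$B = 0$ ($B = \left(-3 + \left(-6 + 5 + 4\right)\right)^{2} = \left(-3 + 3\right)^{2} = 0^{2} = 0$)
$B^{2} = 0^{2} = 0$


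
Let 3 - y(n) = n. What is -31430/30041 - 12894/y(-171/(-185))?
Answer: -11945261685/1922624 ≈ -6213.0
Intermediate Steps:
y(n) = 3 - n
-31430/30041 - 12894/y(-171/(-185)) = -31430/30041 - 12894/(3 - (-171)/(-185)) = -31430*1/30041 - 12894/(3 - (-171)*(-1)/185) = -31430/30041 - 12894/(3 - 1*171/185) = -31430/30041 - 12894/(3 - 171/185) = -31430/30041 - 12894/384/185 = -31430/30041 - 12894*185/384 = -31430/30041 - 397565/64 = -11945261685/1922624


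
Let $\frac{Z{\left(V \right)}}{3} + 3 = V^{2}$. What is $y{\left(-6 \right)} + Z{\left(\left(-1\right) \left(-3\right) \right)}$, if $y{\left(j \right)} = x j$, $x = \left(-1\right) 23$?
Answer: $156$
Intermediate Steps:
$x = -23$
$Z{\left(V \right)} = -9 + 3 V^{2}$
$y{\left(j \right)} = - 23 j$
$y{\left(-6 \right)} + Z{\left(\left(-1\right) \left(-3\right) \right)} = \left(-23\right) \left(-6\right) - \left(9 - 3 \left(\left(-1\right) \left(-3\right)\right)^{2}\right) = 138 - \left(9 - 3 \cdot 3^{2}\right) = 138 + \left(-9 + 3 \cdot 9\right) = 138 + \left(-9 + 27\right) = 138 + 18 = 156$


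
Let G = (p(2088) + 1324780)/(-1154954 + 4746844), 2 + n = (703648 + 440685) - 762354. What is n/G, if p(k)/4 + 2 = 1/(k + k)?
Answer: 1432388218657320/1383061969 ≈ 1.0357e+6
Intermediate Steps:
p(k) = -8 + 2/k (p(k) = -8 + 4/(k + k) = -8 + 4/((2*k)) = -8 + 4*(1/(2*k)) = -8 + 2/k)
n = 381977 (n = -2 + ((703648 + 440685) - 762354) = -2 + (1144333 - 762354) = -2 + 381979 = 381977)
G = 1383061969/3749933160 (G = ((-8 + 2/2088) + 1324780)/(-1154954 + 4746844) = ((-8 + 2*(1/2088)) + 1324780)/3591890 = ((-8 + 1/1044) + 1324780)*(1/3591890) = (-8351/1044 + 1324780)*(1/3591890) = (1383061969/1044)*(1/3591890) = 1383061969/3749933160 ≈ 0.36882)
n/G = 381977/(1383061969/3749933160) = 381977*(3749933160/1383061969) = 1432388218657320/1383061969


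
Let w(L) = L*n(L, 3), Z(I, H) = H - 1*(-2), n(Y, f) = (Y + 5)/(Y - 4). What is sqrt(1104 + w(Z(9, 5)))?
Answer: 2*sqrt(283) ≈ 33.645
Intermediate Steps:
n(Y, f) = (5 + Y)/(-4 + Y)
Z(I, H) = 2 + H (Z(I, H) = H + 2 = 2 + H)
w(L) = L*(5 + L)/(-4 + L) (w(L) = L*((5 + L)/(-4 + L)) = L*(5 + L)/(-4 + L))
sqrt(1104 + w(Z(9, 5))) = sqrt(1104 + (2 + 5)*(5 + (2 + 5))/(-4 + (2 + 5))) = sqrt(1104 + 7*(5 + 7)/(-4 + 7)) = sqrt(1104 + 7*12/3) = sqrt(1104 + 7*(1/3)*12) = sqrt(1104 + 28) = sqrt(1132) = 2*sqrt(283)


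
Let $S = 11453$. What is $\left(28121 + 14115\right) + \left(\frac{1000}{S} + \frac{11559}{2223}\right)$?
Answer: $\frac{27575999249}{652821} \approx 42241.0$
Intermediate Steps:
$\left(28121 + 14115\right) + \left(\frac{1000}{S} + \frac{11559}{2223}\right) = \left(28121 + 14115\right) + \left(\frac{1000}{11453} + \frac{11559}{2223}\right) = 42236 + \left(1000 \cdot \frac{1}{11453} + 11559 \cdot \frac{1}{2223}\right) = 42236 + \left(\frac{1000}{11453} + \frac{3853}{741}\right) = 42236 + \frac{3451493}{652821} = \frac{27575999249}{652821}$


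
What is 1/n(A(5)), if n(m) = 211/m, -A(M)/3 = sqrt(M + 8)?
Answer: -3*sqrt(13)/211 ≈ -0.051264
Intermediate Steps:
A(M) = -3*sqrt(8 + M) (A(M) = -3*sqrt(M + 8) = -3*sqrt(8 + M))
1/n(A(5)) = 1/(211/((-3*sqrt(8 + 5)))) = 1/(211/((-3*sqrt(13)))) = 1/(211*(-sqrt(13)/39)) = 1/(-211*sqrt(13)/39) = -3*sqrt(13)/211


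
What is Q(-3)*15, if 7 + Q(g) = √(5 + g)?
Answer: -105 + 15*√2 ≈ -83.787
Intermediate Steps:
Q(g) = -7 + √(5 + g)
Q(-3)*15 = (-7 + √(5 - 3))*15 = (-7 + √2)*15 = -105 + 15*√2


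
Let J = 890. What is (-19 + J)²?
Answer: 758641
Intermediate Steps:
(-19 + J)² = (-19 + 890)² = 871² = 758641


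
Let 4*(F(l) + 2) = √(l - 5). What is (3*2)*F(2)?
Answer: -12 + 3*I*√3/2 ≈ -12.0 + 2.5981*I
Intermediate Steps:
F(l) = -2 + √(-5 + l)/4 (F(l) = -2 + √(l - 5)/4 = -2 + √(-5 + l)/4)
(3*2)*F(2) = (3*2)*(-2 + √(-5 + 2)/4) = 6*(-2 + √(-3)/4) = 6*(-2 + (I*√3)/4) = 6*(-2 + I*√3/4) = -12 + 3*I*√3/2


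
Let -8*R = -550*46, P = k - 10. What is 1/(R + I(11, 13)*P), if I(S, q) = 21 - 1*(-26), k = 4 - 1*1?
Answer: 2/5667 ≈ 0.00035292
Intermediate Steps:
k = 3 (k = 4 - 1 = 3)
I(S, q) = 47 (I(S, q) = 21 + 26 = 47)
P = -7 (P = 3 - 10 = -7)
R = 6325/2 (R = -(-275)*46/4 = -1/8*(-25300) = 6325/2 ≈ 3162.5)
1/(R + I(11, 13)*P) = 1/(6325/2 + 47*(-7)) = 1/(6325/2 - 329) = 1/(5667/2) = 2/5667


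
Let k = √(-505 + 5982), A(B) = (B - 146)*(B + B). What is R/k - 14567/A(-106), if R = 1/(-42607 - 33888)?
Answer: -2081/7632 - √5477/418963115 ≈ -0.27267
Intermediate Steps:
A(B) = 2*B*(-146 + B) (A(B) = (-146 + B)*(2*B) = 2*B*(-146 + B))
k = √5477 ≈ 74.007
R = -1/76495 (R = 1/(-76495) = -1/76495 ≈ -1.3073e-5)
R/k - 14567/A(-106) = -√5477/5477/76495 - 14567*(-1/(212*(-146 - 106))) = -√5477/418963115 - 14567/(2*(-106)*(-252)) = -√5477/418963115 - 14567/53424 = -√5477/418963115 - 14567*1/53424 = -√5477/418963115 - 2081/7632 = -2081/7632 - √5477/418963115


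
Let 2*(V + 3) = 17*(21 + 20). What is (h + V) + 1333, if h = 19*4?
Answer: 3509/2 ≈ 1754.5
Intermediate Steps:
h = 76
V = 691/2 (V = -3 + (17*(21 + 20))/2 = -3 + (17*41)/2 = -3 + (1/2)*697 = -3 + 697/2 = 691/2 ≈ 345.50)
(h + V) + 1333 = (76 + 691/2) + 1333 = 843/2 + 1333 = 3509/2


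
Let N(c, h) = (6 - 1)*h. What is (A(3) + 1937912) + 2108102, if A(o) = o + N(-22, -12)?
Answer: 4045957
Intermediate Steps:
N(c, h) = 5*h
A(o) = -60 + o (A(o) = o + 5*(-12) = o - 60 = -60 + o)
(A(3) + 1937912) + 2108102 = ((-60 + 3) + 1937912) + 2108102 = (-57 + 1937912) + 2108102 = 1937855 + 2108102 = 4045957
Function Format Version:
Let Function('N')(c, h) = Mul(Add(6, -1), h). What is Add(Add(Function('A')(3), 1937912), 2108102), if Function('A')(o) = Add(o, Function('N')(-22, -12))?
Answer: 4045957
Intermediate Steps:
Function('N')(c, h) = Mul(5, h)
Function('A')(o) = Add(-60, o) (Function('A')(o) = Add(o, Mul(5, -12)) = Add(o, -60) = Add(-60, o))
Add(Add(Function('A')(3), 1937912), 2108102) = Add(Add(Add(-60, 3), 1937912), 2108102) = Add(Add(-57, 1937912), 2108102) = Add(1937855, 2108102) = 4045957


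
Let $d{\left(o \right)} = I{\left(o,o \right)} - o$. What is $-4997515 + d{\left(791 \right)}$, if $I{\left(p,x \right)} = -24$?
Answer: $-4998330$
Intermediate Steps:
$d{\left(o \right)} = -24 - o$
$-4997515 + d{\left(791 \right)} = -4997515 - 815 = -4998330$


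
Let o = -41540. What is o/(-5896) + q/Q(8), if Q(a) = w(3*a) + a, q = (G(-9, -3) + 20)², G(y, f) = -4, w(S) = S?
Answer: 331/22 ≈ 15.045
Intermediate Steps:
q = 256 (q = (-4 + 20)² = 16² = 256)
Q(a) = 4*a (Q(a) = 3*a + a = 4*a)
o/(-5896) + q/Q(8) = -41540/(-5896) + 256/((4*8)) = -41540*(-1/5896) + 256/32 = 155/22 + 256*(1/32) = 155/22 + 8 = 331/22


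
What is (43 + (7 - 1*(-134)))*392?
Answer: 72128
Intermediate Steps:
(43 + (7 - 1*(-134)))*392 = (43 + (7 + 134))*392 = (43 + 141)*392 = 184*392 = 72128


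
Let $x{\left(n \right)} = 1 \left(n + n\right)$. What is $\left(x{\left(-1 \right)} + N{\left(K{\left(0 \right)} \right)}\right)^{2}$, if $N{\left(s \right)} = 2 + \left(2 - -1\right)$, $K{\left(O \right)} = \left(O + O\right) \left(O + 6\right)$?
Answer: $9$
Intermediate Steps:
$x{\left(n \right)} = 2 n$ ($x{\left(n \right)} = 1 \cdot 2 n = 2 n$)
$K{\left(O \right)} = 2 O \left(6 + O\right)$
$N{\left(s \right)} = 5$ ($N{\left(s \right)} = 2 + \left(2 + 1\right) = 2 + 3 = 5$)
$\left(x{\left(-1 \right)} + N{\left(K{\left(0 \right)} \right)}\right)^{2} = \left(2 \left(-1\right) + 5\right)^{2} = \left(-2 + 5\right)^{2} = 3^{2} = 9$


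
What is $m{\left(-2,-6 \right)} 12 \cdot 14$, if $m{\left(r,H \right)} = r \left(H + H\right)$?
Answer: $4032$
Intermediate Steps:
$m{\left(r,H \right)} = 2 H r$ ($m{\left(r,H \right)} = r 2 H = 2 H r$)
$m{\left(-2,-6 \right)} 12 \cdot 14 = 2 \left(-6\right) \left(-2\right) 12 \cdot 14 = 24 \cdot 12 \cdot 14 = 288 \cdot 14 = 4032$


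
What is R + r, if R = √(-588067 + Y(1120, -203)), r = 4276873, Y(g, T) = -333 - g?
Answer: 4276873 + 4*I*√36845 ≈ 4.2769e+6 + 767.8*I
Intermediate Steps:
R = 4*I*√36845 (R = √(-588067 + (-333 - 1*1120)) = √(-588067 + (-333 - 1120)) = √(-588067 - 1453) = √(-589520) = 4*I*√36845 ≈ 767.8*I)
R + r = 4*I*√36845 + 4276873 = 4276873 + 4*I*√36845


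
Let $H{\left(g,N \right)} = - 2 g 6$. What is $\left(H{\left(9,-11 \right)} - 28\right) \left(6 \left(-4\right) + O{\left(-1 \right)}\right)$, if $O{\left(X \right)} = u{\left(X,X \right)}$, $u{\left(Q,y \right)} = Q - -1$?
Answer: $3264$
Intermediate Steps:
$u{\left(Q,y \right)} = 1 + Q$ ($u{\left(Q,y \right)} = Q + 1 = 1 + Q$)
$O{\left(X \right)} = 1 + X$
$H{\left(g,N \right)} = - 12 g$
$\left(H{\left(9,-11 \right)} - 28\right) \left(6 \left(-4\right) + O{\left(-1 \right)}\right) = \left(\left(-12\right) 9 - 28\right) \left(6 \left(-4\right) + \left(1 - 1\right)\right) = \left(-108 - 28\right) \left(-24 + 0\right) = \left(-136\right) \left(-24\right) = 3264$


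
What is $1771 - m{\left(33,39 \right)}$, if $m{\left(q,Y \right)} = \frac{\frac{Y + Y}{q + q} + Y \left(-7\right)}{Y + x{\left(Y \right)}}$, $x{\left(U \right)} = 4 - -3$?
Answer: $\frac{19546}{11} \approx 1776.9$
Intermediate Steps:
$x{\left(U \right)} = 7$ ($x{\left(U \right)} = 4 + 3 = 7$)
$m{\left(q,Y \right)} = \frac{- 7 Y + \frac{Y}{q}}{7 + Y}$ ($m{\left(q,Y \right)} = \frac{\frac{Y + Y}{q + q} + Y \left(-7\right)}{Y + 7} = \frac{\frac{2 Y}{2 q} - 7 Y}{7 + Y} = \frac{2 Y \frac{1}{2 q} - 7 Y}{7 + Y} = \frac{\frac{Y}{q} - 7 Y}{7 + Y} = \frac{- 7 Y + \frac{Y}{q}}{7 + Y}$)
$1771 - m{\left(33,39 \right)} = 1771 - \frac{39 \left(1 - 231\right)}{33 \left(7 + 39\right)} = 1771 - 39 \cdot \frac{1}{33} \cdot \frac{1}{46} \left(1 - 231\right) = 1771 - 39 \cdot \frac{1}{33} \cdot \frac{1}{46} \left(-230\right) = 1771 - - \frac{65}{11} = 1771 + \frac{65}{11} = \frac{19546}{11}$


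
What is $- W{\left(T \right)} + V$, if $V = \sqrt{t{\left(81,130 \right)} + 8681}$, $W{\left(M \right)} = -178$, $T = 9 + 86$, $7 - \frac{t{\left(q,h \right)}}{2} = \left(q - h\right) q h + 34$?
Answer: $178 + \sqrt{1040567} \approx 1198.1$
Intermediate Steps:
$t{\left(q,h \right)} = -54 - 2 h q \left(q - h\right)$ ($t{\left(q,h \right)} = 14 - 2 \left(\left(q - h\right) q h + 34\right) = 14 - 2 \left(q \left(q - h\right) h + 34\right) = 14 - 2 \left(h q \left(q - h\right) + 34\right) = 14 - 2 \left(34 + h q \left(q - h\right)\right) = 14 - \left(68 + 2 h q \left(q - h\right)\right) = -54 - 2 h q \left(q - h\right)$)
$T = 95$
$V = \sqrt{1040567}$ ($V = \sqrt{\left(-54 - 260 \cdot 81^{2} + 2 \cdot 81 \cdot 130^{2}\right) + 8681} = \sqrt{\left(-54 - 260 \cdot 6561 + 2 \cdot 81 \cdot 16900\right) + 8681} = \sqrt{\left(-54 - 1705860 + 2737800\right) + 8681} = \sqrt{1031886 + 8681} = \sqrt{1040567} \approx 1020.1$)
$- W{\left(T \right)} + V = \left(-1\right) \left(-178\right) + \sqrt{1040567} = 178 + \sqrt{1040567}$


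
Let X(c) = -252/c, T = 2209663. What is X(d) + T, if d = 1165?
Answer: 2574257143/1165 ≈ 2.2097e+6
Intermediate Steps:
X(d) + T = -252/1165 + 2209663 = 2574257143/1165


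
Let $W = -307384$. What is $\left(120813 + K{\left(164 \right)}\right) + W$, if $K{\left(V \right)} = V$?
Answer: $-186407$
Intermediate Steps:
$\left(120813 + K{\left(164 \right)}\right) + W = \left(120813 + 164\right) - 307384 = 120977 - 307384 = -186407$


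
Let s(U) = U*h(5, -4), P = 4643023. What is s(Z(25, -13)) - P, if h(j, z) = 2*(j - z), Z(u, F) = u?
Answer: -4642573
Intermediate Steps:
h(j, z) = -2*z + 2*j
s(U) = 18*U (s(U) = U*(-2*(-4) + 2*5) = U*(8 + 10) = U*18 = 18*U)
s(Z(25, -13)) - P = 18*25 - 1*4643023 = 450 - 4643023 = -4642573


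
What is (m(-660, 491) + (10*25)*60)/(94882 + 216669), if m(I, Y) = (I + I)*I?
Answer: 886200/311551 ≈ 2.8445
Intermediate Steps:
m(I, Y) = 2*I² (m(I, Y) = (2*I)*I = 2*I²)
(m(-660, 491) + (10*25)*60)/(94882 + 216669) = (2*(-660)² + (10*25)*60)/(94882 + 216669) = (2*435600 + 250*60)/311551 = (871200 + 15000)*(1/311551) = 886200*(1/311551) = 886200/311551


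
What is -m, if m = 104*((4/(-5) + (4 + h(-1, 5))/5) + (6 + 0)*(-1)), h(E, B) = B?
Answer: 520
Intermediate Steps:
m = -520 (m = 104*((4/(-5) + (4 + 5)/5) + (6 + 0)*(-1)) = 104*((4*(-⅕) + 9*(⅕)) + 6*(-1)) = 104*((-⅘ + 9/5) - 6) = 104*(1 - 6) = 104*(-5) = -520)
-m = -1*(-520) = 520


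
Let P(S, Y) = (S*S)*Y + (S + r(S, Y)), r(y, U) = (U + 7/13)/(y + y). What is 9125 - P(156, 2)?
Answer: -53678467/1352 ≈ -39703.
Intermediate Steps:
r(y, U) = (7/13 + U)/(2*y) (r(y, U) = (U + 7*(1/13))/((2*y)) = (U + 7/13)*(1/(2*y)) = (7/13 + U)*(1/(2*y)) = (7/13 + U)/(2*y))
P(S, Y) = S + Y*S² + (7 + 13*Y)/(26*S) (P(S, Y) = (S*S)*Y + (S + (7 + 13*Y)/(26*S)) = S²*Y + (S + (7 + 13*Y)/(26*S)) = Y*S² + (S + (7 + 13*Y)/(26*S)) = S + Y*S² + (7 + 13*Y)/(26*S))
9125 - P(156, 2) = 9125 - (156 + (7/26)/156 + 2*156² + (½)*2/156) = 9125 - (156 + (7/26)*(1/156) + 2*24336 + (½)*2*(1/156)) = 9125 - (156 + 7/4056 + 48672 + 1/156) = 9125 - 1*66015467/1352 = 9125 - 66015467/1352 = -53678467/1352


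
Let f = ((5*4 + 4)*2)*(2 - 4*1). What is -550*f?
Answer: 52800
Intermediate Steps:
f = -96 (f = ((20 + 4)*2)*(2 - 4) = (24*2)*(-2) = 48*(-2) = -96)
-550*f = -550*(-96) = 52800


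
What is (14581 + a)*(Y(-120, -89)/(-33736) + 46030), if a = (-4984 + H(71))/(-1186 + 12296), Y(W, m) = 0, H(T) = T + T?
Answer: 745640283004/1111 ≈ 6.7114e+8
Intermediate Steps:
H(T) = 2*T
a = -2421/5555 (a = (-4984 + 2*71)/(-1186 + 12296) = (-4984 + 142)/11110 = -4842*1/11110 = -2421/5555 ≈ -0.43582)
(14581 + a)*(Y(-120, -89)/(-33736) + 46030) = (14581 - 2421/5555)*(0/(-33736) + 46030) = 80995034*(0*(-1/33736) + 46030)/5555 = 80995034*(0 + 46030)/5555 = (80995034/5555)*46030 = 745640283004/1111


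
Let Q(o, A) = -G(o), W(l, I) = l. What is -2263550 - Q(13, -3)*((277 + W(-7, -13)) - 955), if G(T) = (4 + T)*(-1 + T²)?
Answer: -4219910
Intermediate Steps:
G(T) = (-1 + T²)*(4 + T)
Q(o, A) = 4 + o - o³ - 4*o² (Q(o, A) = -(-4 + o³ - o + 4*o²) = 4 + o - o³ - 4*o²)
-2263550 - Q(13, -3)*((277 + W(-7, -13)) - 955) = -2263550 - (4 + 13 - 1*13³ - 4*13²)*((277 - 7) - 955) = -2263550 - (4 + 13 - 1*2197 - 4*169)*(270 - 955) = -2263550 - (4 + 13 - 2197 - 676)*(-685) = -2263550 - (-2856)*(-685) = -2263550 - 1*1956360 = -2263550 - 1956360 = -4219910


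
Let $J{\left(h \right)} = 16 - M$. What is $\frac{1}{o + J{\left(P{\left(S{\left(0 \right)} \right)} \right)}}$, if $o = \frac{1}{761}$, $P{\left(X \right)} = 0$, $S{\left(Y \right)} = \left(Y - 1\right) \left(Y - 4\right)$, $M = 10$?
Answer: $\frac{761}{4567} \approx 0.16663$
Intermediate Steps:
$S{\left(Y \right)} = \left(-1 + Y\right) \left(-4 + Y\right)$
$o = \frac{1}{761} \approx 0.0013141$
$J{\left(h \right)} = 6$ ($J{\left(h \right)} = 16 - 10 = 6$)
$\frac{1}{o + J{\left(P{\left(S{\left(0 \right)} \right)} \right)}} = \frac{1}{\frac{1}{761} + 6} = \frac{1}{\frac{4567}{761}} = \frac{761}{4567}$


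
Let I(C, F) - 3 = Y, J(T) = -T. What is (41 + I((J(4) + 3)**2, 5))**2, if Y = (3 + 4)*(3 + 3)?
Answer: 7396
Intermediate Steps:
Y = 42 (Y = 7*6 = 42)
I(C, F) = 45 (I(C, F) = 3 + 42 = 45)
(41 + I((J(4) + 3)**2, 5))**2 = (41 + 45)**2 = 86**2 = 7396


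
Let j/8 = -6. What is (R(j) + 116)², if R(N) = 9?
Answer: 15625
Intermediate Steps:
j = -48 (j = 8*(-6) = -48)
(R(j) + 116)² = (9 + 116)² = 125² = 15625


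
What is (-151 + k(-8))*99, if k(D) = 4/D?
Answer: -29997/2 ≈ -14999.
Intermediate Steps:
(-151 + k(-8))*99 = (-151 + 4/(-8))*99 = (-151 + 4*(-⅛))*99 = (-151 - ½)*99 = -303/2*99 = -29997/2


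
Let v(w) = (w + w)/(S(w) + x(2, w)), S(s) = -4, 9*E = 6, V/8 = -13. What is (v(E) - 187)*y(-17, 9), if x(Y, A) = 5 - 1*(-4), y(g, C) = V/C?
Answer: 291304/135 ≈ 2157.8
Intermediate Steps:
V = -104 (V = 8*(-13) = -104)
E = 2/3 (E = (1/9)*6 = 2/3 ≈ 0.66667)
y(g, C) = -104/C
x(Y, A) = 9 (x(Y, A) = 5 + 4 = 9)
v(w) = 2*w/5 (v(w) = (w + w)/(-4 + 9) = (2*w)/5 = (2*w)*(1/5) = 2*w/5)
(v(E) - 187)*y(-17, 9) = ((2/5)*(2/3) - 187)*(-104/9) = (4/15 - 187)*(-104*1/9) = -2801/15*(-104/9) = 291304/135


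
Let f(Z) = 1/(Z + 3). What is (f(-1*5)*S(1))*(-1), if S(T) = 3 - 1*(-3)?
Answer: 3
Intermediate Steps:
S(T) = 6 (S(T) = 3 + 3 = 6)
f(Z) = 1/(3 + Z)
(f(-1*5)*S(1))*(-1) = (6/(3 - 1*5))*(-1) = (6/(3 - 5))*(-1) = (6/(-2))*(-1) = -½*6*(-1) = -3*(-1) = 3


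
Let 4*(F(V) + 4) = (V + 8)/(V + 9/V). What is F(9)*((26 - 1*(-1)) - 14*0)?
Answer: -3861/40 ≈ -96.525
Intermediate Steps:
F(V) = -4 + (8 + V)/(4*(V + 9/V)) (F(V) = -4 + ((V + 8)/(V + 9/V))/4 = -4 + ((8 + V)/(V + 9/V))/4 = -4 + (8 + V)/(4*(V + 9/V)))
F(9)*((26 - 1*(-1)) - 14*0) = ((-144 - 15*9² + 8*9)/(4*(9 + 9²)))*((26 - 1*(-1)) - 14*0) = ((-144 - 15*81 + 72)/(4*(9 + 81)))*((26 + 1) + 0) = ((¼)*(-144 - 1215 + 72)/90)*(27 + 0) = ((¼)*(1/90)*(-1287))*27 = -143/40*27 = -3861/40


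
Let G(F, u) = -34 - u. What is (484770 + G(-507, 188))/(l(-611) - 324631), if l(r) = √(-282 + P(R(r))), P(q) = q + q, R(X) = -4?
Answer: -52433100596/35128428817 - 161516*I*√290/35128428817 ≈ -1.4926 - 7.8299e-5*I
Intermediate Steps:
P(q) = 2*q
l(r) = I*√290 (l(r) = √(-282 + 2*(-4)) = √(-282 - 8) = √(-290) = I*√290)
(484770 + G(-507, 188))/(l(-611) - 324631) = (484770 + (-34 - 1*188))/(I*√290 - 324631) = (484770 + (-34 - 188))/(-324631 + I*√290) = (484770 - 222)/(-324631 + I*√290) = 484548/(-324631 + I*√290)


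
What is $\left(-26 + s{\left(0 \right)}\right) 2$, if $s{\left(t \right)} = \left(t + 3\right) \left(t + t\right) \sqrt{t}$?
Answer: $-52$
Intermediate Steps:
$s{\left(t \right)} = 2 t^{\frac{3}{2}} \left(3 + t\right)$ ($s{\left(t \right)} = \left(3 + t\right) 2 t \sqrt{t} = 2 t \left(3 + t\right) \sqrt{t} = 2 t^{\frac{3}{2}} \left(3 + t\right)$)
$\left(-26 + s{\left(0 \right)}\right) 2 = \left(-26 + 2 \cdot 0^{\frac{3}{2}} \left(3 + 0\right)\right) 2 = \left(-26 + 2 \cdot 0 \cdot 3\right) 2 = \left(-26 + 0\right) 2 = \left(-26\right) 2 = -52$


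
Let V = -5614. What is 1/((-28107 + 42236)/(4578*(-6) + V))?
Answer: -33082/14129 ≈ -2.3414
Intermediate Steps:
1/((-28107 + 42236)/(4578*(-6) + V)) = 1/((-28107 + 42236)/(4578*(-6) - 5614)) = 1/(14129/(-27468 - 5614)) = 1/(14129/(-33082)) = 1/(14129*(-1/33082)) = 1/(-14129/33082) = -33082/14129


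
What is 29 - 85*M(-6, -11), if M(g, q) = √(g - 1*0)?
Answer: 29 - 85*I*√6 ≈ 29.0 - 208.21*I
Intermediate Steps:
M(g, q) = √g (M(g, q) = √(g + 0) = √g)
29 - 85*M(-6, -11) = 29 - 85*I*√6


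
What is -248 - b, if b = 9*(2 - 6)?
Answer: -212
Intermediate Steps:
b = -36 (b = 9*(-4) = -36)
-248 - b = -248 - 1*(-36) = -248 + 36 = -212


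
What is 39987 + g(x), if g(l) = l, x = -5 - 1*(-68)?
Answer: 40050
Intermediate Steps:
x = 63 (x = -5 + 68 = 63)
39987 + g(x) = 39987 + 63 = 40050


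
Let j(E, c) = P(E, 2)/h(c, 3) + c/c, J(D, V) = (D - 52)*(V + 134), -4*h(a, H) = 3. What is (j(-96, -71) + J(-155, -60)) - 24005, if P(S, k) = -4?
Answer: -117950/3 ≈ -39317.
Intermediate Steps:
h(a, H) = -¾ (h(a, H) = -¼*3 = -¾)
J(D, V) = (-52 + D)*(134 + V)
j(E, c) = 19/3 (j(E, c) = -4/(-¾) + c/c = -4*(-4/3) + 1 = 16/3 + 1 = 19/3)
(j(-96, -71) + J(-155, -60)) - 24005 = (19/3 + (-6968 - 52*(-60) + 134*(-155) - 155*(-60))) - 24005 = (19/3 + (-6968 + 3120 - 20770 + 9300)) - 24005 = (19/3 - 15318) - 24005 = -45935/3 - 24005 = -117950/3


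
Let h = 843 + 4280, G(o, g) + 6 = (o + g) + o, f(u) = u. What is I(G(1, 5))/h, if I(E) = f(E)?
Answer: 1/5123 ≈ 0.00019520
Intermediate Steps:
G(o, g) = -6 + g + 2*o (G(o, g) = -6 + ((o + g) + o) = -6 + ((g + o) + o) = -6 + (g + 2*o) = -6 + g + 2*o)
I(E) = E
h = 5123
I(G(1, 5))/h = (-6 + 5 + 2*1)/5123 = (-6 + 5 + 2)*(1/5123) = 1*(1/5123) = 1/5123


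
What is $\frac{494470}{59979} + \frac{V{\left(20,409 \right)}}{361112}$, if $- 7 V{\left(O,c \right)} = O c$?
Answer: $\frac{312355681565}{37903489134} \approx 8.2408$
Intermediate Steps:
$V{\left(O,c \right)} = - \frac{O c}{7}$
$\frac{494470}{59979} + \frac{V{\left(20,409 \right)}}{361112} = \frac{494470}{59979} + \frac{\left(- \frac{1}{7}\right) 20 \cdot 409}{361112} = 494470 \cdot \frac{1}{59979} - \frac{2045}{631946} = \frac{494470}{59979} - \frac{2045}{631946} = \frac{312355681565}{37903489134}$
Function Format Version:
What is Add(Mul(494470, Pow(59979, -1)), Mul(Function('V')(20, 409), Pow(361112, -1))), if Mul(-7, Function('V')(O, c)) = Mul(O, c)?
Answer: Rational(312355681565, 37903489134) ≈ 8.2408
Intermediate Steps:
Function('V')(O, c) = Mul(Rational(-1, 7), O, c) (Function('V')(O, c) = Mul(Rational(-1, 7), Mul(O, c)) = Mul(Rational(-1, 7), O, c))
Add(Mul(494470, Pow(59979, -1)), Mul(Function('V')(20, 409), Pow(361112, -1))) = Add(Mul(494470, Pow(59979, -1)), Mul(Mul(Rational(-1, 7), 20, 409), Pow(361112, -1))) = Add(Mul(494470, Rational(1, 59979)), Mul(Rational(-8180, 7), Rational(1, 361112))) = Add(Rational(494470, 59979), Rational(-2045, 631946)) = Rational(312355681565, 37903489134)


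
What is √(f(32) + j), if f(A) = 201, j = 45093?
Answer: √45294 ≈ 212.82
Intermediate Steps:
√(f(32) + j) = √(201 + 45093) = √45294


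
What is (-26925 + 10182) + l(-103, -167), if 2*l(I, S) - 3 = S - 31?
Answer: -33681/2 ≈ -16841.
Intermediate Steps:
l(I, S) = -14 + S/2 (l(I, S) = 3/2 + (S - 31)/2 = 3/2 + (-31 + S)/2 = 3/2 + (-31/2 + S/2) = -14 + S/2)
(-26925 + 10182) + l(-103, -167) = (-26925 + 10182) + (-14 + (½)*(-167)) = -16743 + (-14 - 167/2) = -16743 - 195/2 = -33681/2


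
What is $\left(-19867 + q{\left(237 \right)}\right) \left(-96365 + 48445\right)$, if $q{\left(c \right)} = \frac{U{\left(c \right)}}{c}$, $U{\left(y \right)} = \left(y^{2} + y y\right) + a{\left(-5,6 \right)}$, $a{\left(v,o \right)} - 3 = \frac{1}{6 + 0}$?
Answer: $\frac{660740774920}{711} \approx 9.2931 \cdot 10^{8}$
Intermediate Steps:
$a{\left(v,o \right)} = \frac{19}{6}$ ($a{\left(v,o \right)} = 3 + \frac{1}{6 + 0} = 3 + \frac{1}{6} = \frac{19}{6}$)
$U{\left(y \right)} = \frac{19}{6} + 2 y^{2}$ ($U{\left(y \right)} = \left(y^{2} + y y\right) + \frac{19}{6} = \left(y^{2} + y^{2}\right) + \frac{19}{6} = 2 y^{2} + \frac{19}{6} = \frac{19}{6} + 2 y^{2}$)
$q{\left(c \right)} = \frac{\frac{19}{6} + 2 c^{2}}{c}$
$\left(-19867 + q{\left(237 \right)}\right) \left(-96365 + 48445\right) = \left(-19867 + \left(2 \cdot 237 + \frac{19}{6 \cdot 237}\right)\right) \left(-96365 + 48445\right) = \left(-19867 + \left(474 + \frac{19}{6} \cdot \frac{1}{237}\right)\right) \left(-47920\right) = \left(-19867 + \left(474 + \frac{19}{1422}\right)\right) \left(-47920\right) = \left(-19867 + \frac{674047}{1422}\right) \left(-47920\right) = \left(- \frac{27576827}{1422}\right) \left(-47920\right) = \frac{660740774920}{711}$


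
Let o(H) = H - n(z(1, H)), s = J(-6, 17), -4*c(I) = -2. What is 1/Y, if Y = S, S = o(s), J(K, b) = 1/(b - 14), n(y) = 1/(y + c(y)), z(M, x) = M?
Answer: -3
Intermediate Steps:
c(I) = 1/2 (c(I) = -1/4*(-2) = 1/2)
n(y) = 1/(1/2 + y) (n(y) = 1/(y + 1/2) = 1/(1/2 + y))
J(K, b) = 1/(-14 + b)
s = 1/3 (s = 1/(-14 + 17) = 1/3 ≈ 0.33333)
o(H) = -2/3 + H (o(H) = H - 2/(1 + 2*1) = H - 2/(1 + 2) = H - 2/3 = -2/3 + H)
S = -1/3 (S = -2/3 + 1/3 = -1/3 ≈ -0.33333)
Y = -1/3 ≈ -0.33333
1/Y = 1/(-1/3) = -3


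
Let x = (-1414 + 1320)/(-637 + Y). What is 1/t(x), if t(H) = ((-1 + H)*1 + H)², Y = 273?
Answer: 8281/1936 ≈ 4.2774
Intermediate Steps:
x = 47/182 (x = (-1414 + 1320)/(-637 + 273) = -94/(-364) = -94*(-1/364) = 47/182 ≈ 0.25824)
t(H) = (-1 + 2*H)² (t(H) = ((-1 + H) + H)² = (-1 + 2*H)²)
1/t(x) = 1/((-1 + 2*(47/182))²) = 1/((-1 + 47/91)²) = 1/((-44/91)²) = 1/(1936/8281) = 8281/1936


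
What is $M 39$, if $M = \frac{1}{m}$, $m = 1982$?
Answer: $\frac{39}{1982} \approx 0.019677$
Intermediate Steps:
$M = \frac{1}{1982} \approx 0.00050454$
$M 39 = \frac{1}{1982} \cdot 39 = \frac{39}{1982}$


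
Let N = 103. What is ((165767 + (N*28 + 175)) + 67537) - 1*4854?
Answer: 231509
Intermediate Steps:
((165767 + (N*28 + 175)) + 67537) - 1*4854 = ((165767 + (103*28 + 175)) + 67537) - 1*4854 = ((165767 + (2884 + 175)) + 67537) - 4854 = ((165767 + 3059) + 67537) - 4854 = (168826 + 67537) - 4854 = 236363 - 4854 = 231509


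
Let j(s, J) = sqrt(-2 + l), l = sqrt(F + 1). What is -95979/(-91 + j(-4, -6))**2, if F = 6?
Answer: -95979/(91 - sqrt(-2 + sqrt(7)))**2 ≈ -11.798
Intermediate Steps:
l = sqrt(7) (l = sqrt(6 + 1) = sqrt(7) ≈ 2.6458)
j(s, J) = sqrt(-2 + sqrt(7))
-95979/(-91 + j(-4, -6))**2 = -95979/(-91 + sqrt(-2 + sqrt(7)))**2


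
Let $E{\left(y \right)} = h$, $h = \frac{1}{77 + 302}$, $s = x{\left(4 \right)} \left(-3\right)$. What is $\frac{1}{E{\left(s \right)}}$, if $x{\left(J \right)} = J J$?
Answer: $379$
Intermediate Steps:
$x{\left(J \right)} = J^{2}$
$s = -48$ ($s = 4^{2} \left(-3\right) = 16 \left(-3\right) = -48$)
$h = \frac{1}{379} \approx 0.0026385$
$E{\left(y \right)} = \frac{1}{379}$
$\frac{1}{E{\left(s \right)}} = \frac{1}{\frac{1}{379}} = 379$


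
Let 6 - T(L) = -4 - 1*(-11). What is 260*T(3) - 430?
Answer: -690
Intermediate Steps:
T(L) = -1 (T(L) = 6 - (-4 - 1*(-11)) = 6 - (-4 + 11) = 6 - 1*7 = 6 - 7 = -1)
260*T(3) - 430 = 260*(-1) - 430 = -260 - 430 = -690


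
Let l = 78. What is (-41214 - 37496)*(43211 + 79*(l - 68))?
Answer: -3463318710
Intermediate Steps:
(-41214 - 37496)*(43211 + 79*(l - 68)) = (-41214 - 37496)*(43211 + 79*(78 - 68)) = -78710*(43211 + 79*10) = -78710*(43211 + 790) = -78710*44001 = -3463318710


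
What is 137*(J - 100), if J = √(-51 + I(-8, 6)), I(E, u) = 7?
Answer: -13700 + 274*I*√11 ≈ -13700.0 + 908.75*I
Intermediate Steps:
J = 2*I*√11 (J = √(-51 + 7) = √(-44) = 2*I*√11 ≈ 6.6332*I)
137*(J - 100) = 137*(2*I*√11 - 100) = 137*(-100 + 2*I*√11) = -13700 + 274*I*√11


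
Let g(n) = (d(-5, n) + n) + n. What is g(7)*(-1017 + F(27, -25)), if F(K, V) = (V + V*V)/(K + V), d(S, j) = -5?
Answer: -6453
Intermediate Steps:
g(n) = -5 + 2*n (g(n) = (-5 + n) + n = -5 + 2*n)
F(K, V) = (V + V**2)/(K + V)
g(7)*(-1017 + F(27, -25)) = (-5 + 2*7)*(-1017 - 25*(1 - 25)/(27 - 25)) = (-5 + 14)*(-1017 - 25*(-24)/2) = 9*(-1017 - 25*1/2*(-24)) = 9*(-1017 + 300) = 9*(-717) = -6453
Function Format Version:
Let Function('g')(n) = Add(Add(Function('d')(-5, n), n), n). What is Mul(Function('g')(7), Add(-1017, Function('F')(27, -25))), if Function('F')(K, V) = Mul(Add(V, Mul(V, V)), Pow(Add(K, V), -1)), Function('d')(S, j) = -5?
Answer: -6453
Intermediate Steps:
Function('g')(n) = Add(-5, Mul(2, n)) (Function('g')(n) = Add(Add(-5, n), n) = Add(-5, Mul(2, n)))
Function('F')(K, V) = Mul(Pow(Add(K, V), -1), Add(V, Pow(V, 2))) (Function('F')(K, V) = Mul(Add(V, Pow(V, 2)), Pow(Add(K, V), -1)) = Mul(Pow(Add(K, V), -1), Add(V, Pow(V, 2))))
Mul(Function('g')(7), Add(-1017, Function('F')(27, -25))) = Mul(Add(-5, Mul(2, 7)), Add(-1017, Mul(-25, Pow(Add(27, -25), -1), Add(1, -25)))) = Mul(Add(-5, 14), Add(-1017, Mul(-25, Pow(2, -1), -24))) = Mul(9, Add(-1017, Mul(-25, Rational(1, 2), -24))) = Mul(9, Add(-1017, 300)) = Mul(9, -717) = -6453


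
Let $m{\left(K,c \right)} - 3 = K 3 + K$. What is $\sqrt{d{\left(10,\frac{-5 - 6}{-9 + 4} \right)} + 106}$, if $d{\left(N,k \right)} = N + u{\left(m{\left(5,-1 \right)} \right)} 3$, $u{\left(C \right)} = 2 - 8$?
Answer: $7 \sqrt{2} \approx 9.8995$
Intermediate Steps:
$m{\left(K,c \right)} = 3 + 4 K$ ($m{\left(K,c \right)} = 3 + \left(K 3 + K\right) = 3 + \left(3 K + K\right) = 3 + 4 K$)
$u{\left(C \right)} = -6$ ($u{\left(C \right)} = 2 - 8 = -6$)
$d{\left(N,k \right)} = -18 + N$ ($d{\left(N,k \right)} = N - 18 = -18 + N$)
$\sqrt{d{\left(10,\frac{-5 - 6}{-9 + 4} \right)} + 106} = \sqrt{\left(-18 + 10\right) + 106} = \sqrt{-8 + 106} = \sqrt{98} = 7 \sqrt{2}$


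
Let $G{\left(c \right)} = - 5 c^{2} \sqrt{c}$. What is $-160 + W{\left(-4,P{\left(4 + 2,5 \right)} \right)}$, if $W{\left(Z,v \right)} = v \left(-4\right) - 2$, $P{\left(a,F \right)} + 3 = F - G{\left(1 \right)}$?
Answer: $-190$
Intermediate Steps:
$G{\left(c \right)} = - 5 c^{\frac{5}{2}}$
$P{\left(a,F \right)} = 2 + F$ ($P{\left(a,F \right)} = -3 + \left(F - - 5 \cdot 1^{\frac{5}{2}}\right) = -3 + \left(F - \left(-5\right) 1\right) = -3 + \left(F - -5\right) = -3 + \left(F + 5\right) = -3 + \left(5 + F\right) = 2 + F$)
$W{\left(Z,v \right)} = -2 - 4 v$ ($W{\left(Z,v \right)} = - 4 v - 2 = -2 - 4 v$)
$-160 + W{\left(-4,P{\left(4 + 2,5 \right)} \right)} = -160 - \left(2 + 4 \left(2 + 5\right)\right) = -160 - 30 = -190$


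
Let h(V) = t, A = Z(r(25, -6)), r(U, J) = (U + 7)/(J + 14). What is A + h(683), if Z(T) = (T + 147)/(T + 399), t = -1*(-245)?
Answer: 98886/403 ≈ 245.37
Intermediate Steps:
t = 245
r(U, J) = (7 + U)/(14 + J)
Z(T) = (147 + T)/(399 + T)
A = 151/403 (A = (147 + (7 + 25)/(14 - 6))/(399 + (7 + 25)/(14 - 6)) = (147 + 32/8)/(399 + 32/8) = (147 + (⅛)*32)/(399 + (⅛)*32) = (147 + 4)/(399 + 4) = 151/403 ≈ 0.37469)
h(V) = 245
A + h(683) = 151/403 + 245 = 98886/403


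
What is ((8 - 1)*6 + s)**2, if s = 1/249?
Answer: 109390681/62001 ≈ 1764.3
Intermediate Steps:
s = 1/249 ≈ 0.0040161
((8 - 1)*6 + s)**2 = ((8 - 1)*6 + 1/249)**2 = (7*6 + 1/249)**2 = (42 + 1/249)**2 = (10459/249)**2 = 109390681/62001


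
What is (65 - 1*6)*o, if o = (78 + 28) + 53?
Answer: 9381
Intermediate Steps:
o = 159 (o = 106 + 53 = 159)
(65 - 1*6)*o = (65 - 1*6)*159 = (65 - 6)*159 = 59*159 = 9381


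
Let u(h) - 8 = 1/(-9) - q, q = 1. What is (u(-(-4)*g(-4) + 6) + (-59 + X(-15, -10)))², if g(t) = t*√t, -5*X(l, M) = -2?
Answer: 5414929/2025 ≈ 2674.0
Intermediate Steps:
X(l, M) = ⅖ (X(l, M) = -⅕*(-2) = ⅖)
g(t) = t^(3/2)
u(h) = 62/9 (u(h) = 8 + (1/(-9) - 1*1) = 8 + (-⅑ - 1) = 8 - 10/9 = 62/9)
(u(-(-4)*g(-4) + 6) + (-59 + X(-15, -10)))² = (62/9 + (-59 + ⅖))² = (62/9 - 293/5)² = (-2327/45)² = 5414929/2025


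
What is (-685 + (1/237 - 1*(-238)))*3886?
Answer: -411675068/237 ≈ -1.7370e+6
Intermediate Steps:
(-685 + (1/237 - 1*(-238)))*3886 = (-685 + (1/237 + 238))*3886 = (-685 + 56407/237)*3886 = -105938/237*3886 = -411675068/237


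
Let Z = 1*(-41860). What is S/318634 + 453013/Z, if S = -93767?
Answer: -74135215431/6669009620 ≈ -11.116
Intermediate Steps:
Z = -41860
S/318634 + 453013/Z = -93767/318634 + 453013/(-41860) = -93767*1/318634 + 453013*(-1/41860) = -93767/318634 - 453013/41860 = -74135215431/6669009620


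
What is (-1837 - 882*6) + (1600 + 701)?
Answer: -4828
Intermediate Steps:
(-1837 - 882*6) + (1600 + 701) = (-1837 - 5292) + 2301 = -7129 + 2301 = -4828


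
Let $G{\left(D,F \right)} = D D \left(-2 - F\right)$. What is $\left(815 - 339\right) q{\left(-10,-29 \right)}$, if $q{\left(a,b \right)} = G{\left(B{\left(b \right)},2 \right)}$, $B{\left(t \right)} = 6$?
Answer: $-68544$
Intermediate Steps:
$G{\left(D,F \right)} = D^{2} \left(-2 - F\right)$
$q{\left(a,b \right)} = -144$ ($q{\left(a,b \right)} = 6^{2} \left(-2 - 2\right) = 36 \left(-2 - 2\right) = 36 \left(-4\right) = -144$)
$\left(815 - 339\right) q{\left(-10,-29 \right)} = \left(815 - 339\right) \left(-144\right) = 476 \left(-144\right) = -68544$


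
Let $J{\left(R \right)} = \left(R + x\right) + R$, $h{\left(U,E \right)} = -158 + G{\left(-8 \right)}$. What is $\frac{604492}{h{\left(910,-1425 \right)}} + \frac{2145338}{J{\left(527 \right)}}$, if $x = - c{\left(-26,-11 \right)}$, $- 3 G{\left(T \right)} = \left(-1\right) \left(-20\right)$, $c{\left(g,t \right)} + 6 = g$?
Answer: $- \frac{227409491}{134121} \approx -1695.6$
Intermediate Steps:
$c{\left(g,t \right)} = -6 + g$
$G{\left(T \right)} = - \frac{20}{3}$ ($G{\left(T \right)} = - \frac{\left(-1\right) \left(-20\right)}{3} = \left(- \frac{1}{3}\right) 20 = - \frac{20}{3}$)
$x = 32$ ($x = - (-6 - 26) = \left(-1\right) \left(-32\right) = 32$)
$h{\left(U,E \right)} = - \frac{494}{3}$ ($h{\left(U,E \right)} = -158 - \frac{20}{3} = - \frac{494}{3}$)
$J{\left(R \right)} = 32 + 2 R$ ($J{\left(R \right)} = \left(R + 32\right) + R = \left(32 + R\right) + R = 32 + 2 R$)
$\frac{604492}{h{\left(910,-1425 \right)}} + \frac{2145338}{J{\left(527 \right)}} = \frac{604492}{- \frac{494}{3}} + \frac{2145338}{32 + 2 \cdot 527} = 604492 \left(- \frac{3}{494}\right) + \frac{2145338}{32 + 1054} = - \frac{906738}{247} + \frac{2145338}{1086} = - \frac{906738}{247} + 2145338 \cdot \frac{1}{1086} = - \frac{906738}{247} + \frac{1072669}{543} = - \frac{227409491}{134121}$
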